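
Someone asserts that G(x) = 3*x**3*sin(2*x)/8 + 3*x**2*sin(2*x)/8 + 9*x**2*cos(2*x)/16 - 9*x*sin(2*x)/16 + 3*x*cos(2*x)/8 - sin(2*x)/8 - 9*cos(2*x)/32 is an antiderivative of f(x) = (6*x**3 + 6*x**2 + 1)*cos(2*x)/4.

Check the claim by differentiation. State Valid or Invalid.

d/dx[G] = 3*x**3*cos(2*x)/4 + 3*x**2*cos(2*x)/4 + cos(2*x)/8
d/dx[G] - f(x) = -3*x**3*cos(2*x)/4 - 3*x**2*cos(2*x)/4 - cos(2*x)/8 != 0.

Invalid: d/dx[G] - f = -3*x**3*cos(2*x)/4 - 3*x**2*cos(2*x)/4 - cos(2*x)/8, which is not 0.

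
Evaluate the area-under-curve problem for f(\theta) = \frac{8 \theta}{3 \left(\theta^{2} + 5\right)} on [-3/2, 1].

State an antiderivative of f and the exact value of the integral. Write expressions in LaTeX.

Antiderivative: F(\theta) = \frac{4 \log{\left(\theta^{2} + 5 \right)}}{3}; value = - \frac{4 \log{\left(\frac{29}{4} \right)}}{3} + \frac{4 \log{\left(6 \right)}}{3}

f matches the chain-rule pattern g'(h)*h' with inner function h(\theta) = \theta^{2} + 5; substituting u = h(\theta) collapses the integral.
F(\theta) = \frac{4 \log{\left(\theta^{2} + 5 \right)}}{3} is an antiderivative of f.
Check: d/d\theta[\frac{4 \log{\left(\theta^{2} + 5 \right)}}{3}] = \frac{8 \theta}{3 \theta^{2} + 15}, which equals f(\theta).
F(1) = \frac{4 \log{\left(6 \right)}}{3}; F(-3/2) = \frac{4 \log{\left(\frac{29}{4} \right)}}{3}.
Integral = F(1) - F(-3/2) = - \frac{4 \log{\left(\frac{29}{4} \right)}}{3} + \frac{4 \log{\left(6 \right)}}{3}.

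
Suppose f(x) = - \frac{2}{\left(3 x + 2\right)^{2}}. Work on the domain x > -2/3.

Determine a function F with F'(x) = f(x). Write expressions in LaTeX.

Since d/dx undoes antidifferentiation here, F'(x) = f(x) is required of F(x).
Check: d/dx[\frac{2}{9 x + 6}] = - \frac{2}{9 x^{2} + 12 x + 4}, which equals f(x).

An antiderivative is F(x) = \frac{2}{9 x + 6}.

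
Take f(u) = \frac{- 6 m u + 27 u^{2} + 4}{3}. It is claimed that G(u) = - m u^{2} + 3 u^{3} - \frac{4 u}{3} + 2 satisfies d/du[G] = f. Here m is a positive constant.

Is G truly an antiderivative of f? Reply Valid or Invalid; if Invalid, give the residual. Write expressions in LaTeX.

d/du[G] = - 2 m u + 9 u^{2} - \frac{4}{3}
d/du[G] - f(u) = - \frac{8}{3} != 0.

Invalid: d/du[G] - f = - \frac{8}{3}, which is not 0.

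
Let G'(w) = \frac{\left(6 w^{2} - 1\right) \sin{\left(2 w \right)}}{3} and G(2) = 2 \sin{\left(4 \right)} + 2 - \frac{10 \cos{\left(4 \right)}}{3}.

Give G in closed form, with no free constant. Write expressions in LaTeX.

G(w) = - w^{2} \cos{\left(2 w \right)} + w \sin{\left(2 w \right)} + \frac{2 \cos{\left(2 w \right)}}{3} + 2

Since d/dw undoes antidifferentiation here, G(w) must give back the stated G'(w).
A general antiderivative is - w^{2} \cos{\left(2 w \right)} + w \sin{\left(2 w \right)} + \frac{2 \cos{\left(2 w \right)}}{3} + C.
The condition gives C = 2 \sin{\left(4 \right)} + 2 - \frac{10 \cos{\left(4 \right)}}{3} - (2 \sin{\left(4 \right)} - \frac{10 \cos{\left(4 \right)}}{3}) = 2.
So G(w) = - w^{2} \cos{\left(2 w \right)} + w \sin{\left(2 w \right)} + \frac{2 \cos{\left(2 w \right)}}{3} + 2.
Check: d/dw[- w^{2} \cos{\left(2 w \right)} + w \sin{\left(2 w \right)} + \frac{2 \cos{\left(2 w \right)}}{3} + 2] = 2 w^{2} \sin{\left(2 w \right)} - \frac{\sin{\left(2 w \right)}}{3}, which equals G'(w).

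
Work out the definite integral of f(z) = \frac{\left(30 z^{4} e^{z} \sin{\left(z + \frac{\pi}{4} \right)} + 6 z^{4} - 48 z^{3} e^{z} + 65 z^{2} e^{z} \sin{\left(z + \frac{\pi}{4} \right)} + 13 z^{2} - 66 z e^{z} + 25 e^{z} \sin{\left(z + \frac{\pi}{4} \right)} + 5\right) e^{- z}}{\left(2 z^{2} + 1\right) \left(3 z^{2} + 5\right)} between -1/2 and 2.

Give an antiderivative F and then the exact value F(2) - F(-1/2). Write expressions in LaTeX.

Antiderivative: F(z) = - \log{\left(\frac{3 z^{2}}{2} + \frac{5}{2} \right)} - 3 \log{\left(2 z^{2} + 1 \right)} - 5 \cos{\left(z + \frac{\pi}{4} \right)} - e^{- z}; value = - 3 \log{\left(9 \right)} - \log{\left(\frac{17}{2} \right)} - e^{-2} + \log{\left(\frac{23}{8} \right)} + 3 \log{\left(\frac{3}{2} \right)} + e^{\frac{1}{2}} - 5 \cos{\left(\frac{\pi}{4} + 2 \right)} + 5 \sin{\left(\frac{1}{2} + \frac{\pi}{4} \right)}

Since d/dz undoes antidifferentiation here, F'(z) = f(z) is required of F(z).
F(z) = - \log{\left(\frac{3 z^{2}}{2} + \frac{5}{2} \right)} - 3 \log{\left(2 z^{2} + 1 \right)} - 5 \cos{\left(z + \frac{\pi}{4} \right)} - e^{- z} is an antiderivative of f.
Check: d/dz[- \log{\left(\frac{3 z^{2}}{2} + \frac{5}{2} \right)} - 3 \log{\left(2 z^{2} + 1 \right)} - 5 \cos{\left(z + \frac{\pi}{4} \right)} - e^{- z}] = \frac{30 z^{4} e^{z} \sin{\left(z + \frac{\pi}{4} \right)} + 6 z^{4} - 48 z^{3} e^{z} + 65 z^{2} e^{z} \sin{\left(z + \frac{\pi}{4} \right)} + 13 z^{2} - 66 z e^{z} + 25 e^{z} \sin{\left(z + \frac{\pi}{4} \right)} + 5}{6 z^{4} e^{z} + 13 z^{2} e^{z} + 5 e^{z}}, which equals f(z).
F(2) = - 3 \log{\left(9 \right)} - \log{\left(\frac{17}{2} \right)} - e^{-2} - 5 \cos{\left(\frac{\pi}{4} + 2 \right)}; F(-1/2) = - 5 \sin{\left(\frac{1}{2} + \frac{\pi}{4} \right)} - e^{\frac{1}{2}} - 3 \log{\left(\frac{3}{2} \right)} - \log{\left(\frac{23}{8} \right)}.
Integral = F(2) - F(-1/2) = - 3 \log{\left(9 \right)} - \log{\left(\frac{17}{2} \right)} - e^{-2} + \log{\left(\frac{23}{8} \right)} + 3 \log{\left(\frac{3}{2} \right)} + e^{\frac{1}{2}} - 5 \cos{\left(\frac{\pi}{4} + 2 \right)} + 5 \sin{\left(\frac{1}{2} + \frac{\pi}{4} \right)}.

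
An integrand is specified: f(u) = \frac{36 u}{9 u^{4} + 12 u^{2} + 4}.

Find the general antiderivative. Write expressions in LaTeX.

f matches the chain-rule pattern g'(h)*h' with inner function h(u) = \frac{u^{2}}{2} + \frac{1}{3}; substituting w = h(u) collapses the integral.
Check: d/du[- \frac{1}{\frac{u^{2}}{2} + \frac{1}{3}}] = \frac{36 u}{9 u^{4} + 12 u^{2} + 4} = f(u).

F(u) = - \frac{1}{\frac{u^{2}}{2} + \frac{1}{3}} + C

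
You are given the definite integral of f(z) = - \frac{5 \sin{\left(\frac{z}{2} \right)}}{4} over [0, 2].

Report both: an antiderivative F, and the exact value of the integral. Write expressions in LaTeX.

Whatever form F(z) takes, F'(z) = f(z) is non-negotiable.
F(z) = \frac{5 \cos{\left(\frac{z}{2} \right)}}{2} is an antiderivative of f.
Check: d/dz[\frac{5 \cos{\left(\frac{z}{2} \right)}}{2}] = - \frac{5 \sin{\left(\frac{z}{2} \right)}}{4} = f(z).
F(2) = \frac{5 \cos{\left(1 \right)}}{2}; F(0) = \frac{5}{2}.
Integral = F(2) - F(0) = - \frac{5}{2} + \frac{5 \cos{\left(1 \right)}}{2}.

Antiderivative: F(z) = \frac{5 \cos{\left(\frac{z}{2} \right)}}{2}; value = - \frac{5}{2} + \frac{5 \cos{\left(1 \right)}}{2}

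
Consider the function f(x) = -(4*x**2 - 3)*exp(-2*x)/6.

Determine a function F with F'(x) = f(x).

An antiderivative is F(x) = (4*x**2 + 4*x - 1)*exp(-2*x)/12.

Recognize the product-rule pattern: f = u'v + uv' with u = x**2/3 + x/3 - 1/12, v = exp(-2*x), so integration by parts undoes it.
Check: d/dx[(4*x**2 + 4*x - 1)*exp(-2*x)/12] = (3 - 4*x**2)*exp(-2*x)/6, which equals f(x).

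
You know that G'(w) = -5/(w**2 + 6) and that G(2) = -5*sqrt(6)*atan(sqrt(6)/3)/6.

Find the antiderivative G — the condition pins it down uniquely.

G(w) = -5*sqrt(6)*atan(sqrt(6)*w/6)/6

A candidate passes only if d/dw[G] lands on the given G'(w) exactly.
A general antiderivative is -5*sqrt(6)*atan(sqrt(6)*w/6)/6 + C.
The condition gives C = -5*sqrt(6)*atan(sqrt(6)/3)/6 - (-5*sqrt(6)*atan(sqrt(6)/3)/6) = 0.
So G(w) = -5*sqrt(6)*atan(sqrt(6)*w/6)/6.
Check: d/dw[-5*sqrt(6)*atan(sqrt(6)*w/6)/6] = -5/(w**2 + 6) = G'(w).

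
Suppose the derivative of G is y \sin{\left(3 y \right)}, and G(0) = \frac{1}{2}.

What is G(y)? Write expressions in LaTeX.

G(y) = - \frac{y \cos{\left(3 y \right)}}{3} + \frac{\sin{\left(3 y \right)}}{9} + \frac{1}{2}

Since d/dy undoes antidifferentiation here, G(y) must give back the stated G'(y).
A general antiderivative is - \frac{y \cos{\left(3 y \right)}}{3} + \frac{\sin{\left(3 y \right)}}{9} + C.
The condition gives C = \frac{1}{2} - (0) = \frac{1}{2}.
So G(y) = - \frac{y \cos{\left(3 y \right)}}{3} + \frac{\sin{\left(3 y \right)}}{9} + \frac{1}{2}.
Check: d/dy[- \frac{y \cos{\left(3 y \right)}}{3} + \frac{\sin{\left(3 y \right)}}{9} + \frac{1}{2}] = y \sin{\left(3 y \right)} = G'(y).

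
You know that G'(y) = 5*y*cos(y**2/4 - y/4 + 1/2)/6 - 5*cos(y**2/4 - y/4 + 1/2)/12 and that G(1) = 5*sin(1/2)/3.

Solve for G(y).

G(y) = 5*sin(y**2/4 - y/4 + 1/2)/3

The substitution u = y**2/4 - y/4 + 1/2 works: G'(y) is exactly (dG/du)*(du/dy) for that inner function.
A general antiderivative is 5*sin(y**2/4 - y/4 + 1/2)/3 + C.
The condition gives C = 5*sin(1/2)/3 - (5*sin(1/2)/3) = 0.
So G(y) = 5*sin(y**2/4 - y/4 + 1/2)/3.
Check: d/dy[5*sin(y**2/4 - y/4 + 1/2)/3] = 5*y*cos(y**2/4 - y/4 + 1/2)/6 - 5*cos(y**2/4 - y/4 + 1/2)/12 = G'(y).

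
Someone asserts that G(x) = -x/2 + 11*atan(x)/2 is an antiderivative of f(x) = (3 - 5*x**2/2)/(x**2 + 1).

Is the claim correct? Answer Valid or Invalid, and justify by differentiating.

d/dx[G] = (10 - x**2)/(2*x**2 + 2)
d/dx[G] - f(x) = 2 != 0.

Invalid: d/dx[G] - f = 2, which is not 0.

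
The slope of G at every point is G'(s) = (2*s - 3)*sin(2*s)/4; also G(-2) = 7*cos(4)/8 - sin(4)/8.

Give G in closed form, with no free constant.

G(s) = -s*cos(2*s)/4 + sin(2*s)/8 + 3*cos(2*s)/8

Since d/ds undoes antidifferentiation here, G(s) must give back the stated G'(s).
A general antiderivative is -s*cos(2*s)/4 + sin(2*s)/8 + 3*cos(2*s)/8 + C.
The condition gives C = 7*cos(4)/8 - sin(4)/8 - (7*cos(4)/8 - sin(4)/8) = 0.
So G(s) = -s*cos(2*s)/4 + sin(2*s)/8 + 3*cos(2*s)/8.
Check: d/ds[-s*cos(2*s)/4 + sin(2*s)/8 + 3*cos(2*s)/8] = s*sin(2*s)/2 - 3*sin(2*s)/4, which equals G'(s).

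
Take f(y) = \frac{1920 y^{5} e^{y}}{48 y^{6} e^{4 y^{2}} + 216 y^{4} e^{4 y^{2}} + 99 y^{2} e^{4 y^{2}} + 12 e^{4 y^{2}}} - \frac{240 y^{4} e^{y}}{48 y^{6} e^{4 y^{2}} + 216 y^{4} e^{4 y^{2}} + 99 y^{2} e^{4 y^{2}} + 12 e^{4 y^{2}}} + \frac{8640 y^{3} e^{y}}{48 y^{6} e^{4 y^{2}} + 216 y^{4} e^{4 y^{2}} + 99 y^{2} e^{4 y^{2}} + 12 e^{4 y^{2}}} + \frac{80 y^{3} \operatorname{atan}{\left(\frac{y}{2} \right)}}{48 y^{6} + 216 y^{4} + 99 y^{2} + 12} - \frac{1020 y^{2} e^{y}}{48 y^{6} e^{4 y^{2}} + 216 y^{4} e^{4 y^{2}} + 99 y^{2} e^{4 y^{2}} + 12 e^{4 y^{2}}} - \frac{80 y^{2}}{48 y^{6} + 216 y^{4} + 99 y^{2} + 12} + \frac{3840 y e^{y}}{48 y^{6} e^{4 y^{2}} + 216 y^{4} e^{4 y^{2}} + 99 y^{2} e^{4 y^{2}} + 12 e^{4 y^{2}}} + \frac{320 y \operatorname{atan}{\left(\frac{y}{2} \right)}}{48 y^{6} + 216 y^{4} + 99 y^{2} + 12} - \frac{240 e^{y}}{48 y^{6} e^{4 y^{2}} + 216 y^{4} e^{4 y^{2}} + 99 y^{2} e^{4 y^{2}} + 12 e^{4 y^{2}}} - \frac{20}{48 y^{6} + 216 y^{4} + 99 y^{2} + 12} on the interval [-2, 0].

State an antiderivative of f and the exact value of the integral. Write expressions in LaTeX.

Recognize the product-rule pattern: f = u'v + uv' with u = \frac{5}{2 \left(2 y^{2} + \frac{1}{2}\right)}, v = - 4 e^{- 4 y^{2} + y} - \frac{2 \operatorname{atan}{\left(\frac{y}{2} \right)}}{3}, so integration by parts undoes it.
F(y) = \frac{5 \left(- 4 e^{- 4 y^{2} + y} - \frac{2 \operatorname{atan}{\left(\frac{y}{2} \right)}}{3}\right)}{2 \left(2 y^{2} + \frac{1}{2}\right)} is an antiderivative of f.
Check: d/dy[\frac{5 \left(- 4 e^{- 4 y^{2} + y} - \frac{2 \operatorname{atan}{\left(\frac{y}{2} \right)}}{3}\right)}{2 \left(2 y^{2} + \frac{1}{2}\right)}] = \frac{1920 y^{5} e^{y} e^{- 4 y^{2}} - 240 y^{4} e^{y} e^{- 4 y^{2}} + 8640 y^{3} e^{y} e^{- 4 y^{2}} + 80 y^{3} \operatorname{atan}{\left(\frac{y}{2} \right)} - 1020 y^{2} e^{y} e^{- 4 y^{2}} - 80 y^{2} + 3840 y e^{y} e^{- 4 y^{2}} + 320 y \operatorname{atan}{\left(\frac{y}{2} \right)} - 240 e^{y} e^{- 4 y^{2}} - 20}{48 y^{6} + 216 y^{4} + 99 y^{2} + 12}, which equals f(y).
F(0) = -20; F(-2) = - \frac{20}{17 e^{18}} + \frac{5 \pi}{102}.
Integral = F(0) - F(-2) = -20 - \frac{5 \pi}{102} + \frac{20}{17 e^{18}}.

Antiderivative: F(y) = \frac{5 \left(- 4 e^{- 4 y^{2} + y} - \frac{2 \operatorname{atan}{\left(\frac{y}{2} \right)}}{3}\right)}{2 \left(2 y^{2} + \frac{1}{2}\right)}; value = -20 - \frac{5 \pi}{102} + \frac{20}{17 e^{18}}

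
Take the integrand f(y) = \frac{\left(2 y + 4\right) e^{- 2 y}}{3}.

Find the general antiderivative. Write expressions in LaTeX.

F(y) = \frac{\left(- 2 y - 5\right) e^{- 2 y}}{6} + C

f has the shape u'v + uv' for u = - \frac{y}{3} - \frac{5}{6} and v = e^{- 2 y} — it is the derivative of the product u*v.
Check: d/dy[\frac{\left(- 2 y - 5\right) e^{- 2 y}}{6}] = \frac{\left(2 y + 4\right) e^{- 2 y}}{3} = f(y).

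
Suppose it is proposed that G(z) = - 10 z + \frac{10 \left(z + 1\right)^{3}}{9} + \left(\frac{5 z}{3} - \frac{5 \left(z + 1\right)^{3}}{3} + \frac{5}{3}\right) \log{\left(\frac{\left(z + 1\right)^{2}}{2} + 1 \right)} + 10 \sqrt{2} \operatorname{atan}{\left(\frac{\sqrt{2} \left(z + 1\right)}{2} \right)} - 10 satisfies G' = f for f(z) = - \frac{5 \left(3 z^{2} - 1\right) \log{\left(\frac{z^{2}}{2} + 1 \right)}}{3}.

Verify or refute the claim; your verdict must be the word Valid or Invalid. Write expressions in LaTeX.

d/dz[G] = - 5 z^{2} \log{\left(\frac{z^{2}}{2} + z + \frac{3}{2} \right)} - 10 z \log{\left(\frac{z^{2}}{2} + z + \frac{3}{2} \right)} - \frac{10 \log{\left(\frac{z^{2}}{2} + z + \frac{3}{2} \right)}}{3}
d/dz[G] - f(z) = 5 z^{2} \log{\left(\frac{z^{2}}{2} + 1 \right)} - 5 z^{2} \log{\left(\frac{z^{2}}{2} + z + \frac{3}{2} \right)} - 10 z \log{\left(\frac{z^{2}}{2} + z + \frac{3}{2} \right)} - \frac{5 \log{\left(\frac{z^{2}}{2} + 1 \right)}}{3} - \frac{10 \log{\left(\frac{z^{2}}{2} + z + \frac{3}{2} \right)}}{3} != 0.

Invalid: d/dz[G] - f = 5 z^{2} \log{\left(\frac{z^{2}}{2} + 1 \right)} - 5 z^{2} \log{\left(\frac{z^{2}}{2} + z + \frac{3}{2} \right)} - 10 z \log{\left(\frac{z^{2}}{2} + z + \frac{3}{2} \right)} - \frac{5 \log{\left(\frac{z^{2}}{2} + 1 \right)}}{3} - \frac{10 \log{\left(\frac{z^{2}}{2} + z + \frac{3}{2} \right)}}{3}, which is not 0.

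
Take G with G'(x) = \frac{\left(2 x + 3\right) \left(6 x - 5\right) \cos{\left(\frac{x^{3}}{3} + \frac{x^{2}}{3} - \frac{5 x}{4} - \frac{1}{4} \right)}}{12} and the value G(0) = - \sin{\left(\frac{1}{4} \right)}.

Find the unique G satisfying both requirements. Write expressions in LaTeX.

G(x) = \sin{\left(\frac{x^{3}}{3} + \frac{x^{2}}{3} - \frac{5 x}{4} - \frac{1}{4} \right)}

The substitution u = \frac{x^{3}}{3} + \frac{x^{2}}{3} - \frac{5 x}{4} - \frac{1}{4} works: G'(x) is exactly (dG/du)*(du/dx) for that inner function.
A general antiderivative is \sin{\left(\frac{x^{3}}{3} + \frac{x^{2}}{3} - \frac{5 x}{4} - \frac{1}{4} \right)} + C.
The condition gives C = - \sin{\left(\frac{1}{4} \right)} - (- \sin{\left(\frac{1}{4} \right)}) = 0.
So G(x) = \sin{\left(\frac{x^{3}}{3} + \frac{x^{2}}{3} - \frac{5 x}{4} - \frac{1}{4} \right)}.
Check: d/dx[\sin{\left(\frac{x^{3}}{3} + \frac{x^{2}}{3} - \frac{5 x}{4} - \frac{1}{4} \right)}] = x^{2} \cos{\left(\frac{x^{3}}{3} + \frac{x^{2}}{3} - \frac{5 x}{4} - \frac{1}{4} \right)} + \frac{2 x \cos{\left(\frac{x^{3}}{3} + \frac{x^{2}}{3} - \frac{5 x}{4} - \frac{1}{4} \right)}}{3} - \frac{5 \cos{\left(\frac{x^{3}}{3} + \frac{x^{2}}{3} - \frac{5 x}{4} - \frac{1}{4} \right)}}{4}, which equals G'(x).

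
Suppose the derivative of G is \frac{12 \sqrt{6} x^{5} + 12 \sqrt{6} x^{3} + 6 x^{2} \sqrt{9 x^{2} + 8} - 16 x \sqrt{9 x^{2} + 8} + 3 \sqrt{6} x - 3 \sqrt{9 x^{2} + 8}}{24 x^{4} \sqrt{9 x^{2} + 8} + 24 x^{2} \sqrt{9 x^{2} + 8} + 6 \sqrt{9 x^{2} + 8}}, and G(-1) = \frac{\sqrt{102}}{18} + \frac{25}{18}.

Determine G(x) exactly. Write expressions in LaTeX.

Any candidate G(x) must reproduce the stated G'(x) exactly.
A general antiderivative is \frac{\frac{2}{3} - \frac{x}{2}}{2 x^{2} + 1} + \frac{\sqrt{\frac{3 x^{2}}{2} + \frac{4}{3}}}{3} + C.
The condition gives C = \frac{\sqrt{102}}{18} + \frac{25}{18} - (\frac{7}{18} + \frac{\sqrt{102}}{18}) = 1.
So G(x) = - \frac{x}{4 x^{2} + 2} + \frac{\sqrt{\frac{3 x^{2}}{2} + \frac{4}{3}}}{3} + 1 + \frac{2}{6 x^{2} + 3}.
Check: d/dx[- \frac{x}{4 x^{2} + 2} + \frac{\sqrt{\frac{3 x^{2}}{2} + \frac{4}{3}}}{3} + 1 + \frac{2}{6 x^{2} + 3}] = \frac{12 \sqrt{6} x^{5} + 12 \sqrt{6} x^{3} + 6 x^{2} \sqrt{9 x^{2} + 8} - 16 x \sqrt{9 x^{2} + 8} + 3 \sqrt{6} x - 3 \sqrt{9 x^{2} + 8}}{24 x^{4} \sqrt{9 x^{2} + 8} + 24 x^{2} \sqrt{9 x^{2} + 8} + 6 \sqrt{9 x^{2} + 8}} = G'(x).

G(x) = - \frac{x}{4 x^{2} + 2} + \frac{\sqrt{\frac{3 x^{2}}{2} + \frac{4}{3}}}{3} + 1 + \frac{2}{6 x^{2} + 3}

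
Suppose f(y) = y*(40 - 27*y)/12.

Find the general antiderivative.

F(y) = (-9*y**3 + 20*y**2 + 24)/12 + C

Differentiate the proposed F(y) back; it has to land on f(y) exactly.
Check: d/dy[(-9*y**3 + 20*y**2 + 24)/12] = -9*y**2/4 + 10*y/3, which equals f(y).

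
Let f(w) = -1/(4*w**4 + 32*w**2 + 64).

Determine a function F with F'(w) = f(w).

An antiderivative is F(w) = -w/(32*w**2 + 128) - atan(w/2)/64.

Any candidate F(w) must reproduce f(w) exactly when differentiated.
Check: d/dw[-w/(32*w**2 + 128) - atan(w/2)/64] = -1/(4*w**4 + 32*w**2 + 64) = f(w).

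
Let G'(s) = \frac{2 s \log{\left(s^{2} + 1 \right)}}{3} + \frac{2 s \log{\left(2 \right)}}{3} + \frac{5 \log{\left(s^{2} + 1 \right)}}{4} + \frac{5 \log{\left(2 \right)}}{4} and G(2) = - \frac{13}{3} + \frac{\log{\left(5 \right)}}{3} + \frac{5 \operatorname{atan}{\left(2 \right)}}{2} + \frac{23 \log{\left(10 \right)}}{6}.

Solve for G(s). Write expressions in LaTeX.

The integrand splits into summands that can be handled one at a time.
A general antiderivative is - \frac{s^{2}}{3} - \frac{5 s}{2} + \left(\frac{s^{2}}{3} + \frac{5 s}{4}\right) \log{\left(2 s^{2} + 2 \right)} + \frac{\log{\left(s^{2} + 1 \right)}}{3} + \frac{5 \operatorname{atan}{\left(s \right)}}{2} + C.
The condition gives C = - \frac{13}{3} + \frac{\log{\left(5 \right)}}{3} + \frac{5 \operatorname{atan}{\left(2 \right)}}{2} + \frac{23 \log{\left(10 \right)}}{6} - (- \frac{19}{3} + \frac{\log{\left(5 \right)}}{3} + \frac{5 \operatorname{atan}{\left(2 \right)}}{2} + \frac{23 \log{\left(10 \right)}}{6}) = 2.
So G(s) = \frac{s^{2} \log{\left(s^{2} + 1 \right)}}{3} - \frac{s^{2}}{3} + \frac{s^{2} \log{\left(2 \right)}}{3} + \frac{5 s \log{\left(s^{2} + 1 \right)}}{4} - \frac{5 s}{2} + \frac{5 s \log{\left(2 \right)}}{4} + \frac{\log{\left(s^{2} + 1 \right)}}{3} + \frac{5 \operatorname{atan}{\left(s \right)}}{2} + 2.
Check: d/ds[\frac{s^{2} \log{\left(s^{2} + 1 \right)}}{3} - \frac{s^{2}}{3} + \frac{s^{2} \log{\left(2 \right)}}{3} + \frac{5 s \log{\left(s^{2} + 1 \right)}}{4} - \frac{5 s}{2} + \frac{5 s \log{\left(2 \right)}}{4} + \frac{\log{\left(s^{2} + 1 \right)}}{3} + \frac{5 \operatorname{atan}{\left(s \right)}}{2} + 2] = \frac{2 s \log{\left(s^{2} + 1 \right)}}{3} + \frac{2 s \log{\left(2 \right)}}{3} + \frac{5 \log{\left(s^{2} + 1 \right)}}{4} + \frac{5 \log{\left(2 \right)}}{4} = G'(s).

G(s) = \frac{s^{2} \log{\left(s^{2} + 1 \right)}}{3} - \frac{s^{2}}{3} + \frac{s^{2} \log{\left(2 \right)}}{3} + \frac{5 s \log{\left(s^{2} + 1 \right)}}{4} - \frac{5 s}{2} + \frac{5 s \log{\left(2 \right)}}{4} + \frac{\log{\left(s^{2} + 1 \right)}}{3} + \frac{5 \operatorname{atan}{\left(s \right)}}{2} + 2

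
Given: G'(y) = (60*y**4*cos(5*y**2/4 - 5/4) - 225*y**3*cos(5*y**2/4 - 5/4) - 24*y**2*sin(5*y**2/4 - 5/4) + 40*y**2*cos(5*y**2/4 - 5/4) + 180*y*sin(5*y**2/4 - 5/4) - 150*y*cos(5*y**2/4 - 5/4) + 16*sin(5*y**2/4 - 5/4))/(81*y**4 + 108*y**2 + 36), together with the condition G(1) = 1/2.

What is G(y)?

G(y) = (27*y**2 + 16*y*sin(5*y**2/4 - 5/4) - 60*sin(5*y**2/4 - 5/4) + 18)/(18*(3*y**2 + 2))

A candidate passes only if d/dy[G] lands on the given G'(y) exactly.
A general antiderivative is -2*(5 - 4*y/3)*sin(5*y**2/4 - 5/4)/(3*(3*y**2 + 2)) + C.
The condition gives C = 1/2 - (0) = 1/2.
So G(y) = (27*y**2 + 16*y*sin(5*y**2/4 - 5/4) - 60*sin(5*y**2/4 - 5/4) + 18)/(18*(3*y**2 + 2)).
Check: d/dy[(27*y**2 + 16*y*sin(5*y**2/4 - 5/4) - 60*sin(5*y**2/4 - 5/4) + 18)/(18*(3*y**2 + 2))] = (60*y**4*cos(5*y**2/4 - 5/4) - 225*y**3*cos(5*y**2/4 - 5/4) - 24*y**2*sin(5*y**2/4 - 5/4) + 40*y**2*cos(5*y**2/4 - 5/4) + 180*y*sin(5*y**2/4 - 5/4) - 150*y*cos(5*y**2/4 - 5/4) + 16*sin(5*y**2/4 - 5/4))/(81*y**4 + 108*y**2 + 36) = G'(y).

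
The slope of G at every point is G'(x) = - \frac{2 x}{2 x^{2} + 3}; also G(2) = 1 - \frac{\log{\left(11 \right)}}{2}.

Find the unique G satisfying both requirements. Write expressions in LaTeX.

The substitution u = 2 x^{2} + 3 works: G'(x) is exactly (dG/du)*(du/dx) for that inner function.
A general antiderivative is - \frac{\log{\left(2 x^{2} + 3 \right)}}{2} + C.
The condition gives C = 1 - \frac{\log{\left(11 \right)}}{2} - (- \frac{\log{\left(11 \right)}}{2}) = 1.
So G(x) = \frac{2 - \log{\left(2 x^{2} + 3 \right)}}{2}.
Check: d/dx[\frac{2 - \log{\left(2 x^{2} + 3 \right)}}{2}] = - \frac{2 x}{2 x^{2} + 3} = G'(x).

G(x) = \frac{2 - \log{\left(2 x^{2} + 3 \right)}}{2}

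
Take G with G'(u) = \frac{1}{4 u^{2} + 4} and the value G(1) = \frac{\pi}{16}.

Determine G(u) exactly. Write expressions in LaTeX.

G(u) = \frac{\operatorname{atan}{\left(u \right)}}{4}

For G(u) to be correct, d/du[G] must agree with the stated G'(u) identically.
A general antiderivative is \frac{\operatorname{atan}{\left(u \right)}}{4} + C.
The condition gives C = \frac{\pi}{16} - (\frac{\pi}{16}) = 0.
So G(u) = \frac{\operatorname{atan}{\left(u \right)}}{4}.
Check: d/du[\frac{\operatorname{atan}{\left(u \right)}}{4}] = \frac{1}{4 u^{2} + 4} = G'(u).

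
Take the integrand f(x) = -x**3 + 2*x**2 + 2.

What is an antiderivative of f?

The integrand splits into summands that can be handled one at a time.
Check: d/dx[-x*(3*x**3 - 8*x**2 - 24)/12] = -x**3 + 2*x**2 + 2 = f(x).

An antiderivative is F(x) = -x*(3*x**3 - 8*x**2 - 24)/12.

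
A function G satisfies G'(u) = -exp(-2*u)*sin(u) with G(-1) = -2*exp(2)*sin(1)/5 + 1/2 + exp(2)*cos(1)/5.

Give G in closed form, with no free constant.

The proposed G(u) is checked by its d/du: the result must match the given G'(u).
A general antiderivative is 2*exp(-2*u)*sin(u)/5 + exp(-2*u)*cos(u)/5 + C.
The condition gives C = -2*exp(2)*sin(1)/5 + 1/2 + exp(2)*cos(1)/5 - (-2*exp(2)*sin(1)/5 + exp(2)*cos(1)/5) = 1/2.
So G(u) = 1/2 + 2*exp(-2*u)*sin(u)/5 + exp(-2*u)*cos(u)/5.
Check: d/du[1/2 + 2*exp(-2*u)*sin(u)/5 + exp(-2*u)*cos(u)/5] = -exp(-2*u)*sin(u) = G'(u).

G(u) = 1/2 + 2*exp(-2*u)*sin(u)/5 + exp(-2*u)*cos(u)/5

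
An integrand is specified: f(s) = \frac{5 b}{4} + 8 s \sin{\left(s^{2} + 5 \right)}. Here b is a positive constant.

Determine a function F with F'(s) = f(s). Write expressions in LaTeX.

An antiderivative is F(s) = \frac{5 b s - 16 \cos{\left(s^{2} + 5 \right)}}{4}.

For F(s) to be correct the identity F'(s) - f(s) = 0 must hold.
Check: d/ds[\frac{5 b s - 16 \cos{\left(s^{2} + 5 \right)}}{4}] = \frac{5 b}{4} + 8 s \sin{\left(s^{2} + 5 \right)} = f(s).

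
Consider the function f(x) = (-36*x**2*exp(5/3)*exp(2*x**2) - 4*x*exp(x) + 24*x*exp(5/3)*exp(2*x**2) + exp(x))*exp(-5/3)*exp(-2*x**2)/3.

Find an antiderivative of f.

An antiderivative is F(x) = (-12*x**3*exp(5/3)*exp(-x)*exp(2*x**2) + 12*x**2*exp(5/3)*exp(-x)*exp(2*x**2) + 1)*exp(-5/3)*exp(x)*exp(-2*x**2)/3.

For F(x) to be correct the identity F'(x) - f(x) = 0 must hold.
Check: d/dx[(-12*x**3*exp(5/3)*exp(-x)*exp(2*x**2) + 12*x**2*exp(5/3)*exp(-x)*exp(2*x**2) + 1)*exp(-5/3)*exp(x)*exp(-2*x**2)/3] = (-36*x**2*exp(5/3)*exp(2*x**2) - 4*x*exp(x) + 24*x*exp(5/3)*exp(2*x**2) + exp(x))*exp(-5/3)*exp(-2*x**2)/3 = f(x).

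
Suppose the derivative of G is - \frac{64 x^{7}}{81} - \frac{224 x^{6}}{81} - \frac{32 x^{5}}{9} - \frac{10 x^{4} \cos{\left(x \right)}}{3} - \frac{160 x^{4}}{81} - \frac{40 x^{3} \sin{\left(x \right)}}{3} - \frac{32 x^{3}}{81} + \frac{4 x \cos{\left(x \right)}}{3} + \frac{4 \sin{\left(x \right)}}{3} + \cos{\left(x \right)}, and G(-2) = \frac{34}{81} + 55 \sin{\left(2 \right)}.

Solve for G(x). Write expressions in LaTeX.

G(x) = - \frac{8 x^{8}}{81} - \frac{32 x^{7}}{81} - \frac{16 x^{6}}{27} - \frac{32 x^{5}}{81} - \frac{10 x^{4} \sin{\left(x \right)}}{3} - \frac{8 x^{4}}{81} + \frac{4 x \sin{\left(x \right)}}{3} + \sin{\left(x \right)} + 2

Integrate term by term and add the pieces.
A general antiderivative is - \frac{\left(\frac{2 x^{2}}{3} + \frac{2 x}{3}\right)^{4}}{2} - \frac{4 \left(\frac{5 x^{4}}{2} - x - \frac{3}{4}\right) \sin{\left(x \right)}}{3} + C.
The condition gives C = \frac{34}{81} + 55 \sin{\left(2 \right)} - (- \frac{128}{81} + 55 \sin{\left(2 \right)}) = 2.
So G(x) = - \frac{8 x^{8}}{81} - \frac{32 x^{7}}{81} - \frac{16 x^{6}}{27} - \frac{32 x^{5}}{81} - \frac{10 x^{4} \sin{\left(x \right)}}{3} - \frac{8 x^{4}}{81} + \frac{4 x \sin{\left(x \right)}}{3} + \sin{\left(x \right)} + 2.
Check: d/dx[- \frac{8 x^{8}}{81} - \frac{32 x^{7}}{81} - \frac{16 x^{6}}{27} - \frac{32 x^{5}}{81} - \frac{10 x^{4} \sin{\left(x \right)}}{3} - \frac{8 x^{4}}{81} + \frac{4 x \sin{\left(x \right)}}{3} + \sin{\left(x \right)} + 2] = - \frac{64 x^{7}}{81} - \frac{224 x^{6}}{81} - \frac{32 x^{5}}{9} - \frac{10 x^{4} \cos{\left(x \right)}}{3} - \frac{160 x^{4}}{81} - \frac{40 x^{3} \sin{\left(x \right)}}{3} - \frac{32 x^{3}}{81} + \frac{4 x \cos{\left(x \right)}}{3} + \frac{4 \sin{\left(x \right)}}{3} + \cos{\left(x \right)} = G'(x).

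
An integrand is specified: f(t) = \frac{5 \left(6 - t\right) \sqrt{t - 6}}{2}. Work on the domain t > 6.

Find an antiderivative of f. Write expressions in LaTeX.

Check any antiderivative F(t) by computing F'(t) and comparing it with f(t).
Check: d/dt[- \left(t - 6\right)^{\frac{5}{2}}] = - \frac{5 t \sqrt{t - 6}}{2} + 15 \sqrt{t - 6}, which equals f(t).

An antiderivative is F(t) = - \left(t - 6\right)^{\frac{5}{2}}.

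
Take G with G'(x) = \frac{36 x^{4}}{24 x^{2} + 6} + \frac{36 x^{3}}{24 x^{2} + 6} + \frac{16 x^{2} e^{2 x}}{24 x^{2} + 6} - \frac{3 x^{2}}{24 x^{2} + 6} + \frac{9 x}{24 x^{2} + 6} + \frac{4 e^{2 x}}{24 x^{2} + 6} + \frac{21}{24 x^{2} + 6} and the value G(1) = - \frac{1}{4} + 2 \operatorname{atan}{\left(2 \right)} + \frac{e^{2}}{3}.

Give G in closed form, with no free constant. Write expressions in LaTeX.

G(x) = \frac{x^{3}}{2} + \frac{3 x^{2}}{4} - \frac{x}{2} + \frac{e^{2 x}}{3} + 2 \operatorname{atan}{\left(2 x \right)} - 1

Integrate term by term and add the pieces.
A general antiderivative is \frac{x^{3}}{2} + \frac{3 x^{2}}{4} - \frac{x}{2} + \frac{e^{2 x}}{3} + 2 \operatorname{atan}{\left(2 x \right)} + C.
The condition gives C = - \frac{1}{4} + 2 \operatorname{atan}{\left(2 \right)} + \frac{e^{2}}{3} - (\frac{3}{4} + 2 \operatorname{atan}{\left(2 \right)} + \frac{e^{2}}{3}) = -1.
So G(x) = \frac{x^{3}}{2} + \frac{3 x^{2}}{4} - \frac{x}{2} + \frac{e^{2 x}}{3} + 2 \operatorname{atan}{\left(2 x \right)} - 1.
Check: d/dx[\frac{x^{3}}{2} + \frac{3 x^{2}}{4} - \frac{x}{2} + \frac{e^{2 x}}{3} + 2 \operatorname{atan}{\left(2 x \right)} - 1] = \frac{36 x^{4} + 36 x^{3} + 16 x^{2} e^{2 x} - 3 x^{2} + 9 x + 4 e^{2 x} + 21}{24 x^{2} + 6}, which equals G'(x).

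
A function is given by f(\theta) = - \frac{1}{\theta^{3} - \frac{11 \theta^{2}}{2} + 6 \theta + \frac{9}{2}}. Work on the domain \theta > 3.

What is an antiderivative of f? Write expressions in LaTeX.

The denominator factors as \left(\theta - 3\right)^{2} \left(2 \theta + 1\right); partial fractions split f into directly integrable pieces: - \frac{8}{49 \left(2 \theta + 1\right)} + \frac{4}{49 \left(\theta - 3\right)} - \frac{2}{7 \left(\theta - 3\right)^{2}}.
Check: d/d\theta[\frac{4 \log{\left(\theta - 3 \right)}}{49} - \frac{4 \log{\left(\theta + \frac{1}{2} \right)}}{49} + \frac{2}{7 \theta - 21}] = - \frac{2}{2 \theta^{3} - 11 \theta^{2} + 12 \theta + 9}, which equals f(\theta).

An antiderivative is F(\theta) = \frac{4 \log{\left(\theta - 3 \right)}}{49} - \frac{4 \log{\left(\theta + \frac{1}{2} \right)}}{49} + \frac{2}{7 \theta - 21}.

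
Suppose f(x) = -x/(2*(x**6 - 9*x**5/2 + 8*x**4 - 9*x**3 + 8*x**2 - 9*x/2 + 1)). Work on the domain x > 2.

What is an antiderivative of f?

An antiderivative is F(x) = -2*log(x - 2)/15 - log(x - 1)/2 + 8*log(x - 1/2)/15 + log(x**2 + 1)/20 - 1/(2*x - 2).

Factor the denominator ((x - 2)*(x - 1)**2*(2*x - 1)*(x**2 + 1)) and decompose: f = x/(10*(x**2 + 1)) + 16/(15*(2*x - 1)) - 1/(2*(x - 1)) + 1/(2*(x - 1)**2) - 2/(15*(x - 2)); each piece integrates to a log, atan, or power term.
Check: d/dx[-2*log(x - 2)/15 - log(x - 1)/2 + 8*log(x - 1/2)/15 + log(x**2 + 1)/20 - 1/(2*x - 2)] = -x/(2*x**6 - 9*x**5 + 16*x**4 - 18*x**3 + 16*x**2 - 9*x + 2), which equals f(x).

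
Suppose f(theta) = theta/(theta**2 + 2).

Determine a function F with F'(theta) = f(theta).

f matches the chain-rule pattern g'(h)*h' with inner function h(theta) = theta**2/2 + 1; substituting u = h(theta) collapses the integral.
Check: d/dtheta[log(theta**2/2 + 1)/2] = theta/(theta**2 + 2) = f(theta).

An antiderivative is F(theta) = log(theta**2/2 + 1)/2.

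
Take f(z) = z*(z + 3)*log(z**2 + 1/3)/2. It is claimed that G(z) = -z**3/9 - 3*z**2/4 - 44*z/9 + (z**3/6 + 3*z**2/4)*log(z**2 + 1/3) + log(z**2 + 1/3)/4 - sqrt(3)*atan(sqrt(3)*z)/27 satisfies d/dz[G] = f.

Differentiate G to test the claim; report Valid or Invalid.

Invalid: d/dz[G] - f = -5, which is not 0.

d/dz[G] = z**2*log(z**2 + 1/3)/2 + 3*z*log(z**2 + 1/3)/2 - 5
d/dz[G] - f(z) = -5 != 0.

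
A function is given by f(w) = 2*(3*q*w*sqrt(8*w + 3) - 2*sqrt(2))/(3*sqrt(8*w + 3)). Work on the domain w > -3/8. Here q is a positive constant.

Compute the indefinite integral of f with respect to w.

Any candidate F(w) must reproduce f(w) exactly when differentiated.
Check: d/dw[(3*q*w**2 - sqrt(2)*sqrt(8*w + 3))/3] = (6*q*w*sqrt(8*w + 3) - 4*sqrt(2))/(3*sqrt(8*w + 3)), which equals f(w).

F(w) = (3*q*w**2 - sqrt(2)*sqrt(8*w + 3))/3 + C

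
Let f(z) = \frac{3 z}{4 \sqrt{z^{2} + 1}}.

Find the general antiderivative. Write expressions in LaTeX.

F(z) = \frac{3 \sqrt{z^{2} + 1}}{4} + C

f matches the chain-rule pattern g'(h)*h' with inner function h(z) = z^{2} + 1; substituting u = h(z) collapses the integral.
Check: d/dz[\frac{3 \sqrt{z^{2} + 1}}{4}] = \frac{3 z}{4 \sqrt{z^{2} + 1}} = f(z).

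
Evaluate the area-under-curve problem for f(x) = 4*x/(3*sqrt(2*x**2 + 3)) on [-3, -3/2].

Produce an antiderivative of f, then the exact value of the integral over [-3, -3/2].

Antiderivative: F(x) = 2*sqrt(2*x**2 + 3)/3; value = -2*sqrt(21)/3 + sqrt(30)/3

The substitution u = 2*x**2 + 3 works: f is exactly (dF/du)*(du/dx) for that inner function.
F(x) = 2*sqrt(2*x**2 + 3)/3 is an antiderivative of f.
Check: d/dx[2*sqrt(2*x**2 + 3)/3] = 4*x/(3*sqrt(2*x**2 + 3)) = f(x).
F(-3/2) = sqrt(30)/3; F(-3) = 2*sqrt(21)/3.
Integral = F(-3/2) - F(-3) = -2*sqrt(21)/3 + sqrt(30)/3.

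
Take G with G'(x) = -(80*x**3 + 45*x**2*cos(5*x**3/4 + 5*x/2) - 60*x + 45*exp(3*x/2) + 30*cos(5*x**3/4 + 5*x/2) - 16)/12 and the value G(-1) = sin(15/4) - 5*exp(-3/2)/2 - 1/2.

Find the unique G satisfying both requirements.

G(x) = -(10*x**4 - 15*x**2 - 8*x + 15*exp(3*x/2) + 6*sin(5*x**3/4 + 5*x/2))/6

For G(x) to be correct, d/dx[G] must agree with the stated G'(x) identically.
A general antiderivative is -5*x**4/3 + 5*x**2/2 + 4*x/3 - 5*exp(3*x/2)/2 - sin(5*x**3/4 + 5*x/2) + C.
The condition gives C = sin(15/4) - 5*exp(-3/2)/2 - 1/2 - (sin(15/4) - 5*exp(-3/2)/2 - 1/2) = 0.
So G(x) = -(10*x**4 - 15*x**2 - 8*x + 15*exp(3*x/2) + 6*sin(5*x**3/4 + 5*x/2))/6.
Check: d/dx[-(10*x**4 - 15*x**2 - 8*x + 15*exp(3*x/2) + 6*sin(5*x**3/4 + 5*x/2))/6] = -20*x**3/3 - 15*x**2*cos(5*x**3/4 + 5*x/2)/4 + 5*x - 15*exp(3*x/2)/4 - 5*cos(5*x**3/4 + 5*x/2)/2 + 4/3, which equals G'(x).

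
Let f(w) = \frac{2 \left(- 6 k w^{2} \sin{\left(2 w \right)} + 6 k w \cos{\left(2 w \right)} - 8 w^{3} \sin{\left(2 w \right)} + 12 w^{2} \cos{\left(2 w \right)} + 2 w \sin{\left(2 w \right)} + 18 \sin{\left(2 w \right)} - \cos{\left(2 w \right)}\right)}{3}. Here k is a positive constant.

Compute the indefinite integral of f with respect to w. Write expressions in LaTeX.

F(w) = - \frac{2 \left(- 3 k w^{2} - 4 w^{3} + w + 9\right) \cos{\left(2 w \right)}}{3} + C

Recognize the product-rule pattern: f = u'v + uv' with u = 2 k w^{2} + \frac{8 w^{3}}{3} - \frac{2 w}{3} - 6, v = \cos{\left(2 w \right)}, so integration by parts undoes it.
Check: d/dw[- \frac{2 \left(- 3 k w^{2} - 4 w^{3} + w + 9\right) \cos{\left(2 w \right)}}{3}] = - 4 k w^{2} \sin{\left(2 w \right)} + 4 k w \cos{\left(2 w \right)} - \frac{16 w^{3} \sin{\left(2 w \right)}}{3} + 8 w^{2} \cos{\left(2 w \right)} + \frac{4 w \sin{\left(2 w \right)}}{3} + 12 \sin{\left(2 w \right)} - \frac{2 \cos{\left(2 w \right)}}{3}, which equals f(w).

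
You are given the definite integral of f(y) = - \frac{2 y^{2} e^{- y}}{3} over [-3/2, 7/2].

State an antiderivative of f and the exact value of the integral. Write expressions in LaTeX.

f has the shape u'v + uv' for u = \frac{2 y^{2}}{3} + \frac{4 y}{3} + \frac{4}{3} and v = e^{- y} — it is the derivative of the product u*v.
F(y) = \frac{2 \left(y^{2} + 2 y + 2\right) e^{- y}}{3} is an antiderivative of f.
Check: d/dy[\frac{2 \left(y^{2} + 2 y + 2\right) e^{- y}}{3}] = - \frac{2 y^{2} e^{- y}}{3} = f(y).
F(7/2) = \frac{85}{6 e^{\frac{7}{2}}}; F(-3/2) = \frac{5 e^{\frac{3}{2}}}{6}.
Integral = F(7/2) - F(-3/2) = - \frac{5 e^{\frac{3}{2}}}{6} + \frac{85}{6 e^{\frac{7}{2}}}.

Antiderivative: F(y) = \frac{2 \left(y^{2} + 2 y + 2\right) e^{- y}}{3}; value = - \frac{5 e^{\frac{3}{2}}}{6} + \frac{85}{6 e^{\frac{7}{2}}}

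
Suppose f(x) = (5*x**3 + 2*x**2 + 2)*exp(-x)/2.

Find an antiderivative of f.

An antiderivative is F(x) = (-5*x**3 - 17*x**2 - 34*x - 36)*exp(-x)/2.

f has the shape u'v + uv' for u = -5*x**3/2 - 17*x**2/2 - 17*x - 18 and v = exp(-x) — it is the derivative of the product u*v.
Check: d/dx[(-5*x**3 - 17*x**2 - 34*x - 36)*exp(-x)/2] = (5*x**3 + 2*x**2 + 2)*exp(-x)/2 = f(x).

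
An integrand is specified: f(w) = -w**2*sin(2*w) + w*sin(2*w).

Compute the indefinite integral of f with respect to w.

The integrand splits into summands that can be handled one at a time.
Check: d/dw[w**2*cos(2*w)/2 - w*sin(2*w)/2 - w*cos(2*w)/2 + sin(2*w)/4 - cos(2*w)/4] = -w**2*sin(2*w) + w*sin(2*w) = f(w).

F(w) = w**2*cos(2*w)/2 - w*sin(2*w)/2 - w*cos(2*w)/2 + sin(2*w)/4 - cos(2*w)/4 + C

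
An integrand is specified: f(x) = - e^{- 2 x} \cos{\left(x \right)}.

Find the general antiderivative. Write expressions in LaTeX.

Recover f(x) by differentiating a candidate F(x); any mismatch rules it out.
Check: d/dx[\frac{\left(- \sin{\left(x \right)} + 2 \cos{\left(x \right)}\right) e^{- 2 x}}{5}] = - e^{- 2 x} \cos{\left(x \right)} = f(x).

F(x) = \frac{\left(- \sin{\left(x \right)} + 2 \cos{\left(x \right)}\right) e^{- 2 x}}{5} + C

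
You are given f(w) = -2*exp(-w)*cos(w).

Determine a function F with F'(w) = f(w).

An antiderivative is F(w) = -exp(-w)*sin(w) + exp(-w)*cos(w).

Whatever form F(w) takes, F'(w) = f(w) is non-negotiable.
Check: d/dw[-exp(-w)*sin(w) + exp(-w)*cos(w)] = -2*exp(-w)*cos(w) = f(w).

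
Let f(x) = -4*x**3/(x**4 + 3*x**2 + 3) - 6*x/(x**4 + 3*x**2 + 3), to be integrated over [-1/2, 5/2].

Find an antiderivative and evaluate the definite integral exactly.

The substitution u = 2*x**4/3 + 2*x**2 + 2 works: f is exactly (dF/du)*(du/dx) for that inner function.
F(x) = -log(x**4/3 + x**2 + 1) is an antiderivative of f.
Check: d/dx[-log(x**4/3 + x**2 + 1)] = (-4*x**3 - 6*x)/(x**4 + 3*x**2 + 3), which equals f(x).
F(5/2) = -log(973/48); F(-1/2) = -log(61/48).
Integral = F(5/2) - F(-1/2) = -log(973/24) + log(61/24).

Antiderivative: F(x) = -log(x**4/3 + x**2 + 1); value = -log(973/24) + log(61/24)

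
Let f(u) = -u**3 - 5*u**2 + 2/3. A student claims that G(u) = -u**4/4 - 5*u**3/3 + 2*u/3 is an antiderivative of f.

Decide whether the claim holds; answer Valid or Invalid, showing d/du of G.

d/du[G] = -u**3 - 5*u**2 + 2/3
This equals f(u) exactly, so the claim holds.

Valid: G'(u) = f(u).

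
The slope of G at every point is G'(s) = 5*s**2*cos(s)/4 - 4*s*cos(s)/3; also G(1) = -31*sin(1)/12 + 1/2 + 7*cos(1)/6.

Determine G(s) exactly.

G(s) = 5*s**2*sin(s)/4 - 4*s*sin(s)/3 + 5*s*cos(s)/2 - 5*sin(s)/2 - 4*cos(s)/3 + 1/2

Integrate term by term and add the pieces.
A general antiderivative is 5*s**2*sin(s)/4 - 4*s*sin(s)/3 + 5*s*cos(s)/2 - 5*sin(s)/2 - 4*cos(s)/3 + C.
The condition gives C = -31*sin(1)/12 + 1/2 + 7*cos(1)/6 - (-31*sin(1)/12 + 7*cos(1)/6) = 1/2.
So G(s) = 5*s**2*sin(s)/4 - 4*s*sin(s)/3 + 5*s*cos(s)/2 - 5*sin(s)/2 - 4*cos(s)/3 + 1/2.
Check: d/ds[5*s**2*sin(s)/4 - 4*s*sin(s)/3 + 5*s*cos(s)/2 - 5*sin(s)/2 - 4*cos(s)/3 + 1/2] = 5*s**2*cos(s)/4 - 4*s*cos(s)/3 = G'(s).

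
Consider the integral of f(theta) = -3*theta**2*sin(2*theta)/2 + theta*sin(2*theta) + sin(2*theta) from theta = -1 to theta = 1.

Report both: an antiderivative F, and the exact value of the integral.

Antiderivative: F(theta) = 3*theta**2*cos(2*theta)/4 - 3*theta*sin(2*theta)/4 - theta*cos(2*theta)/2 + sin(2*theta)/4 - 7*cos(2*theta)/8; value = -cos(2) + sin(2)/2

The integrand splits into summands that can be handled one at a time.
F(theta) = 3*theta**2*cos(2*theta)/4 - 3*theta*sin(2*theta)/4 - theta*cos(2*theta)/2 + sin(2*theta)/4 - 7*cos(2*theta)/8 is an antiderivative of f.
Check: d/dtheta[3*theta**2*cos(2*theta)/4 - 3*theta*sin(2*theta)/4 - theta*cos(2*theta)/2 + sin(2*theta)/4 - 7*cos(2*theta)/8] = -3*theta**2*sin(2*theta)/2 + theta*sin(2*theta) + sin(2*theta) = f(theta).
F(1) = -sin(2)/2 - 5*cos(2)/8; F(-1) = -sin(2) + 3*cos(2)/8.
Integral = F(1) - F(-1) = -cos(2) + sin(2)/2.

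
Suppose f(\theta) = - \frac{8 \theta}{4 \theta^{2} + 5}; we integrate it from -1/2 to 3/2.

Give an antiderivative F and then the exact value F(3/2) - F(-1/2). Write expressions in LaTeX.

The substitution u = 4 \theta^{2} + 5 works: f is exactly (dF/du)*(du/d\theta) for that inner function.
F(\theta) = - \log{\left(4 \theta^{2} + 5 \right)} is an antiderivative of f.
Check: d/d\theta[- \log{\left(4 \theta^{2} + 5 \right)}] = - \frac{8 \theta}{4 \theta^{2} + 5} = f(\theta).
F(3/2) = - \log{\left(14 \right)}; F(-1/2) = - \log{\left(6 \right)}.
Integral = F(3/2) - F(-1/2) = - \log{\left(14 \right)} + \log{\left(6 \right)}.

Antiderivative: F(\theta) = - \log{\left(4 \theta^{2} + 5 \right)}; value = - \log{\left(14 \right)} + \log{\left(6 \right)}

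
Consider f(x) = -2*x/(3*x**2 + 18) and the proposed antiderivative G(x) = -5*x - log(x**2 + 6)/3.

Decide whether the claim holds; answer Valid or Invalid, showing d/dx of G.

Invalid: d/dx[G] - f = -5, which is not 0.

d/dx[G] = (-15*x**2 - 2*x - 90)/(3*x**2 + 18)
d/dx[G] - f(x) = -5 != 0.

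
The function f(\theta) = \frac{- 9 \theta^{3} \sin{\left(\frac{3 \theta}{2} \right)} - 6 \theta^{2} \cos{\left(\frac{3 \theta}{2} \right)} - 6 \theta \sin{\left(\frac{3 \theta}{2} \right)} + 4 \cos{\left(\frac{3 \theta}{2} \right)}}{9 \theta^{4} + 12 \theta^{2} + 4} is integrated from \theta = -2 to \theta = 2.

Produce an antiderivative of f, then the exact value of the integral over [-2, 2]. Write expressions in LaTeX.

Check any antiderivative F(\theta) by computing F'(\theta) and comparing it with f(\theta).
F(\theta) = \frac{2 \theta \cos{\left(\frac{3 \theta}{2} \right)}}{3 \theta^{2} + 2} is an antiderivative of f.
Check: d/d\theta[\frac{2 \theta \cos{\left(\frac{3 \theta}{2} \right)}}{3 \theta^{2} + 2}] = \frac{- 9 \theta^{3} \sin{\left(\frac{3 \theta}{2} \right)} - 6 \theta^{2} \cos{\left(\frac{3 \theta}{2} \right)} - 6 \theta \sin{\left(\frac{3 \theta}{2} \right)} + 4 \cos{\left(\frac{3 \theta}{2} \right)}}{9 \theta^{4} + 12 \theta^{2} + 4} = f(\theta).
F(2) = \frac{2 \cos{\left(3 \right)}}{7}; F(-2) = - \frac{2 \cos{\left(3 \right)}}{7}.
Integral = F(2) - F(-2) = \frac{4 \cos{\left(3 \right)}}{7}.

Antiderivative: F(\theta) = \frac{2 \theta \cos{\left(\frac{3 \theta}{2} \right)}}{3 \theta^{2} + 2}; value = \frac{4 \cos{\left(3 \right)}}{7}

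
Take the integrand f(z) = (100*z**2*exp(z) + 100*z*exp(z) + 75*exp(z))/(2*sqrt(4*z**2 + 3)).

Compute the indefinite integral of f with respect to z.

F(z) = 25*sqrt(4*z**2 + 3)*exp(z)/2 + C

f has the shape u'v + uv' for u = 25*sqrt(4*z**2 + 3)/2 and v = exp(z) — it is the derivative of the product u*v.
Check: d/dz[25*sqrt(4*z**2 + 3)*exp(z)/2] = (100*z**2*exp(z) + 100*z*exp(z) + 75*exp(z))/(2*sqrt(4*z**2 + 3)) = f(z).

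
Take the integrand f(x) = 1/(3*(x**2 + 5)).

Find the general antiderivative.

Whatever form F(x) takes, F'(x) = f(x) is non-negotiable.
Check: d/dx[sqrt(5)*atan(sqrt(5)*x/5)/15] = 1/(3*x**2 + 15), which equals f(x).

F(x) = sqrt(5)*atan(sqrt(5)*x/5)/15 + C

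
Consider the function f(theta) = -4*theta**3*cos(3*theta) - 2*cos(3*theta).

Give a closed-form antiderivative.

Integrate term by term and add the pieces.
Check: d/dtheta[-4*theta**3*sin(3*theta)/3 - 4*theta**2*cos(3*theta)/3 + 8*theta*sin(3*theta)/9 - 2*sin(3*theta)/3 + 8*cos(3*theta)/27] = -4*theta**3*cos(3*theta) - 2*cos(3*theta) = f(theta).

An antiderivative is F(theta) = -4*theta**3*sin(3*theta)/3 - 4*theta**2*cos(3*theta)/3 + 8*theta*sin(3*theta)/9 - 2*sin(3*theta)/3 + 8*cos(3*theta)/27.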